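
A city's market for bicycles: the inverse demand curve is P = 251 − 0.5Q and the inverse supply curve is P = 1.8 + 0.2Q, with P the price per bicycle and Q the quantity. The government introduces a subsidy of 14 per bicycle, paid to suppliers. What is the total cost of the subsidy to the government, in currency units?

Government outlay = 5264.

Inverting to Q(P) form: Qd = 502 − 2P; Qs = 5P − 9.
Before the subsidy: set 502 − 2P = 5P − 9 → P* = 73, Q* = 356.
With a per-unit subsidy paid to suppliers, each receives P + 14 per unit sold, so supply becomes Qs = 5(P + 14) − 9.
Solving gives Q = 376 with consumers paying 63 and suppliers receiving 77 (the 14 wedge).
Outlay = t · Q = 14 · 376 = 5264.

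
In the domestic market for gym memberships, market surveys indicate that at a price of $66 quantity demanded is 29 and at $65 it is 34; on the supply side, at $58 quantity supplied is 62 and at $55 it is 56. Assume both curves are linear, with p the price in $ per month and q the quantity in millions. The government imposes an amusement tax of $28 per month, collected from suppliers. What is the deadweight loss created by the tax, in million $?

Demand slope: (34 − 29)/(65 − 66) = -5, so qd = 359 − 5p.
Supply slope: (56 − 62)/(55 − 58) = 2, so qs = 2p − 54.
Before the tax: set 359 − 5p = 2p − 54 → p* = $59, q* = 64.
With the tax collected from suppliers, supply shifts: qs = 2(p − 28) − 54.
Solving gives q = 24 with buyers paying $67 and suppliers receiving $39 (the $28 wedge).
Quantity falls by |ΔQ| = |64 − 24| = 40.
DWL = ½ · t · |ΔQ| = ½ · 28 · 40 = $560.

Deadweight loss = $560 million.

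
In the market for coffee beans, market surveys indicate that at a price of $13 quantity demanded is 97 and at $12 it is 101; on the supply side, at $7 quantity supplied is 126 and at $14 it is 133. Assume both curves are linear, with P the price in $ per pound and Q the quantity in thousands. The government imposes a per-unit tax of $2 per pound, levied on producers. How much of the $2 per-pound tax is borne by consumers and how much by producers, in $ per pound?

Consumers bear $0.4 per pound; producers bear $1.6 per pound.

Demand slope: (101 − 97)/(12 − 13) = -4, so Qd = 149 − 4P.
Supply slope: (133 − 126)/(14 − 7) = 1, so Qs = P + 119.
Without the tax, 149 − 4P = P + 119 gives 5P = 30, so P* = $6 and Q* = 125.
With the tax collected from producers, supply shifts: Qs = (P − 2) + 119.
Solving gives Q = 123.4 with consumers paying $6.4 and producers receiving $4.4 (the $2 wedge).
Burden on consumers: $0.4; on producers: $1.6. (They sum to $2.)
The less price-elastic side of the market bears the larger share of a per-unit tax.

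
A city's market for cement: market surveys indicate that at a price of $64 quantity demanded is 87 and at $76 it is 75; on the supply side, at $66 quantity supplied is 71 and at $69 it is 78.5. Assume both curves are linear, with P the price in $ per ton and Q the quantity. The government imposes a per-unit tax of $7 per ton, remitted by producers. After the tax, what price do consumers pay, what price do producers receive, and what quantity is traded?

Consumers pay $75; producers receive $68; quantity = 76.

Demand slope: (75 − 87)/(76 − 64) = -1, so Qd = 151 − P.
Supply slope: (78.5 − 71)/(69 − 66) = 2.5, so Qs = 2.5P − 94.
Without the tax, 151 − P = 2.5P − 94 gives 3.5P = 245, so P* = $70 and Q* = 81.
With the tax collected from producers, supply shifts: Qs = 2.5(P − 7) − 94.
Solving gives Q = 76 with consumers paying $75 and producers receiving $68 (the $7 wedge).
The less price-elastic side of the market bears the larger share of a per-unit tax.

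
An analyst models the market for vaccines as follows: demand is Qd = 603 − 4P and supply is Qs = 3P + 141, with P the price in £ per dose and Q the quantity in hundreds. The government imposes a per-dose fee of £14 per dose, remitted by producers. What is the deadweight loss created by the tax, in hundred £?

Before the tax: set 603 − 4P = 3P + 141 → P* = £66, Q* = 339.
With the tax collected from producers, supply shifts: Qs = 3(P − 14) + 141.
New equilibrium: consumers pay £72, producers receive £58, Q = 315. (Wedge: Pb − Ps = 14.)
Quantity falls by |ΔQ| = |339 − 315| = 24.
DWL = ½ · t · |ΔQ| = ½ · 14 · 24 = £168.

Deadweight loss = £168 hundred.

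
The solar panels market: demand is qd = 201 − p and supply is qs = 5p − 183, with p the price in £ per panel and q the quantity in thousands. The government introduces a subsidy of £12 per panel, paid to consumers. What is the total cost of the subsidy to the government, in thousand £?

Government outlay = £1764 thousand.

Without the subsidy, 201 − p = 5p − 183 gives 6p = 384, so p* = £64 and q* = 137.
With a per-unit subsidy paid to consumers, each effectively pays p − 12, so demand becomes qd = 201 − (p − 12).
Solving gives q = 147 with consumers paying £54 and suppliers receiving £66 (the £12 wedge).
Outlay = t · Q = 12 · 147 = £1764.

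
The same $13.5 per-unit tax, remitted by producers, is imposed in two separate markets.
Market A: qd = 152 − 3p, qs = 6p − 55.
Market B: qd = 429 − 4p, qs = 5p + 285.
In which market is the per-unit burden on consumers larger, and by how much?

Market A, by $1.5.

Market A: pre-tax p* = $23, q* = 83; post-tax q = 56; per-unit burden on consumers = $9.
Market B: pre-tax p* = $16, q* = 365; post-tax q = 335; per-unit burden on consumers = $7.5.
Difference: $9 vs $7.5 → market A is larger by $1.5.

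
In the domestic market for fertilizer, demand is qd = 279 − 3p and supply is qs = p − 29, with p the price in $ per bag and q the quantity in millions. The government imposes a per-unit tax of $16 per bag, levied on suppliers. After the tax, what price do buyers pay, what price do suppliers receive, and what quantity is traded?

Before the tax: set 279 − 3p = p − 29 → p* = $77, q* = 48.
With the tax collected from suppliers, supply shifts: qs = (p − 16) − 29.
New equilibrium: buyers pay $81, suppliers receive $65, q = 36. (Wedge: pb − ps = 16.)
The less price-elastic side of the market bears the larger share of a per-unit tax.

Buyers pay $81; suppliers receive $65; quantity = 36.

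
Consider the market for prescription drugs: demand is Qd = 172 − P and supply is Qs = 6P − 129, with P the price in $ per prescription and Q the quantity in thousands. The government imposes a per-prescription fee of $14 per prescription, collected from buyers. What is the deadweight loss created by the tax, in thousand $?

Before the tax: set 172 − P = 6P − 129 → P* = $43, Q* = 129.
With the tax collected from buyers, demand (in seller-price terms) shifts: Qd = 172 − (P + 14).
New equilibrium: buyers pay $55, suppliers receive $41, Q = 117. (Wedge: Pb − Ps = 14.)
Quantity falls by |ΔQ| = |129 − 117| = 12.
DWL = ½ · t · |ΔQ| = ½ · 14 · 12 = $84.

Deadweight loss = $84 thousand.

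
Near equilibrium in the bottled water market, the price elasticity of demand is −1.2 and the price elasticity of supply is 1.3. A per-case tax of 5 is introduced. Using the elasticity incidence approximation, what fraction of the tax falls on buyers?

Incidence ratio: buyers' share ≈ εs / (εs + |εd|) = 1.3 / (1.3 + 1.2) = 0.52.
Supply is the more elastic side, so buyers bear the larger share.

Buyers' share ≈ 0.52.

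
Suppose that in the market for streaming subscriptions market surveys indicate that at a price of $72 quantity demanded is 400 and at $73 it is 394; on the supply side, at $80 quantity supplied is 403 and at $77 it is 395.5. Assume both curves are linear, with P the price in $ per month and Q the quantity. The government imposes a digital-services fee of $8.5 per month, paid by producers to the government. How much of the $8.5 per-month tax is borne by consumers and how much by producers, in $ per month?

Demand slope: (394 − 400)/(73 − 72) = -6, so Qd = 832 − 6P.
Supply slope: (395.5 − 403)/(77 − 80) = 2.5, so Qs = 2.5P + 203.
Before the tax: set 832 − 6P = 2.5P + 203 → P* = $74, Q* = 388.
With the tax collected from producers, supply shifts: Qs = 2.5(P − 8.5) + 203.
New equilibrium: consumers pay $76.5, producers receive $68, Q = 373. (Wedge: Pb − Ps = 8.5.)
Burden on consumers: $2.5; on producers: $6. (They sum to $8.5.)

Consumers bear $2.5 per month; producers bear $6 per month.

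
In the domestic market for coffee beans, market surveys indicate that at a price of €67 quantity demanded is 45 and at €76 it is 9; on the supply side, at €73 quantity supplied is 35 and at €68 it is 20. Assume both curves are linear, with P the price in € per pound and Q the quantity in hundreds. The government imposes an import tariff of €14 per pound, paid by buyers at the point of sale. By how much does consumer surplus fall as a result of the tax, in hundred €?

Consumer surplus falls by €102 hundred.

Demand slope: (9 − 45)/(76 − 67) = -4, so Qd = 313 − 4P.
Supply slope: (20 − 35)/(68 − 73) = 3, so Qs = 3P − 184.
Before the tax: set 313 − 4P = 3P − 184 → P* = €71, Q* = 29.
With the tax collected from buyers, demand (in seller-price terms) shifts: Qd = 313 − 4(P + 14).
New equilibrium: buyers pay €77, producers receive €63, Q = 5. (Wedge: Pb − Ps = 14.)
ΔCS is the trapezoid between Q = 5 and Q = 29 of height €6: ½ · (29 + 5) · 6 = €102.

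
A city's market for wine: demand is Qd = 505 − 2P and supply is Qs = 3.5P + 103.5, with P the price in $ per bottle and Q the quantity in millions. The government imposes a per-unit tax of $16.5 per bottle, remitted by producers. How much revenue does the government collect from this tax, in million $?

Tax revenue = $5577 million.

Without the tax, 505 − 2P = 3.5P + 103.5 gives 5.5P = 401.5, so P* = $73 and Q* = 359.
With the tax collected from producers, supply shifts: Qs = 3.5(P − 16.5) + 103.5.
Solving gives Q = 338 with buyers paying $83.5 and producers receiving $67 (the $16.5 wedge).
Revenue = t · Q = 16.5 · 338 = $5577.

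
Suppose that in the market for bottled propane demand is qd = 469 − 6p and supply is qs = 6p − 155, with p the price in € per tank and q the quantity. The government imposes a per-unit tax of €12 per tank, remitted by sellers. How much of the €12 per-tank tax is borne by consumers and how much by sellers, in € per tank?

Consumers bear €6 per tank; sellers bear €6 per tank.

Without the tax, 469 − 6p = 6p − 155 gives 12p = 624, so p* = €52 and q* = 157.
With the tax collected from sellers, supply shifts: qs = 6(p − 12) − 155.
New equilibrium: consumers pay €58, sellers receive €46, q = 121. (Wedge: pb − ps = 12.)
Burden on consumers: €6; on sellers: €6. (They sum to €12.)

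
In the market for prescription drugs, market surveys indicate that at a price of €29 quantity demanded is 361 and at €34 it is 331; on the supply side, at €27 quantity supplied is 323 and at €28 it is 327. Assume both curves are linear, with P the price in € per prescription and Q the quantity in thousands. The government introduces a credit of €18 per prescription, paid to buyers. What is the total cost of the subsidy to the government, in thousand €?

Demand slope: (331 − 361)/(34 − 29) = -6, so Qd = 535 − 6P.
Supply slope: (327 − 323)/(28 − 27) = 4, so Qs = 4P + 215.
Without the subsidy, 535 − 6P = 4P + 215 gives 10P = 320, so P* = €32 and Q* = 343.
With a per-unit subsidy paid to buyers, each effectively pays P − 18, so demand becomes Qd = 535 − 6(P − 18).
New equilibrium: buyers pay €24.8, sellers receive €42.8, Q = 386.2. (Wedge: Pb − Ps = −18.)
Outlay = t · Q = 18 · 386.2 = €6951.6.

Government outlay = €6951.6 thousand.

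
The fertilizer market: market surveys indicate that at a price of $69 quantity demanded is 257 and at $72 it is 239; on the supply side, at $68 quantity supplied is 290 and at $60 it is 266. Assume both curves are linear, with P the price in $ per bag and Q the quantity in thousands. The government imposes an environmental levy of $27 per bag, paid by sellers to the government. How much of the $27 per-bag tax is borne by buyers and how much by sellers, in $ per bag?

Demand slope: (239 − 257)/(72 − 69) = -6, so Qd = 671 − 6P.
Supply slope: (266 − 290)/(60 − 68) = 3, so Qs = 3P + 86.
Without the tax, 671 − 6P = 3P + 86 gives 9P = 585, so P* = $65 and Q* = 281.
With the tax collected from sellers, supply shifts: Qs = 3(P − 27) + 86.
Solving gives Q = 227 with buyers paying $74 and sellers receiving $47 (the $27 wedge).
Burden on buyers: $9; on sellers: $18. (They sum to $27.)
The less price-elastic side of the market bears the larger share of a per-unit tax.

Buyers bear $9 per bag; sellers bear $18 per bag.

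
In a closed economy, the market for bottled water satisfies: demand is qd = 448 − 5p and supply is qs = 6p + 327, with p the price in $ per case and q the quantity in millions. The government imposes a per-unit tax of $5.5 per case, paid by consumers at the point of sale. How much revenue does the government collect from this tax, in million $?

Tax revenue = $2079 million.

Before the tax: set 448 − 5p = 6p + 327 → p* = $11, q* = 393.
With the tax collected from consumers, demand (in seller-price terms) shifts: qd = 448 − 5(p + 5.5).
Solving gives q = 378 with consumers paying $14 and suppliers receiving $8.5 (the $5.5 wedge).
Revenue = t · Q = 5.5 · 378 = $2079.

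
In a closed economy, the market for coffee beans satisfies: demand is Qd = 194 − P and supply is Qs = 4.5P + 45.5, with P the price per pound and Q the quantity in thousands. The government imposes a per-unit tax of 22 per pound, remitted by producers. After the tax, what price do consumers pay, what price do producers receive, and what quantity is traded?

Before the tax: set 194 − P = 4.5P + 45.5 → P* = 27, Q* = 167.
With the tax collected from producers, supply shifts: Qs = 4.5(P − 22) + 45.5.
Solving gives Q = 149 with consumers paying 45 and producers receiving 23 (the 22 wedge).
The less price-elastic side of the market bears the larger share of a per-unit tax.

Consumers pay 45; producers receive 23; quantity = 149.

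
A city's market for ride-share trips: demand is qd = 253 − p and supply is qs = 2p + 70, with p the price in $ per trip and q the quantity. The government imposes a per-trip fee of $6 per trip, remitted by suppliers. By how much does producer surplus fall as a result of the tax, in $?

Producer surplus falls by $380.

Without the tax, 253 − p = 2p + 70 gives 3p = 183, so p* = $61 and q* = 192.
With the tax collected from suppliers, supply shifts: qs = 2(p − 6) + 70.
Solving gives q = 188 with consumers paying $65 and suppliers receiving $59 (the $6 wedge).
ΔPS is the trapezoid between Q = 188 and Q = 192 of height $2: ½ · (192 + 188) · 2 = $380.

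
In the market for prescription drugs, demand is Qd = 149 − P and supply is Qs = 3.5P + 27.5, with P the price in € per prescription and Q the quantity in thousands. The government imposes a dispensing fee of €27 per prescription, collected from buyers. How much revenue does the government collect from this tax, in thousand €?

Without the tax, 149 − P = 3.5P + 27.5 gives 4.5P = 121.5, so P* = €27 and Q* = 122.
With the tax collected from buyers, demand (in seller-price terms) shifts: Qd = 149 − (P + 27).
Solving gives Q = 101 with buyers paying €48 and producers receiving €21 (the €27 wedge).
Revenue = t · Q = 27 · 101 = €2727.

Tax revenue = €2727 thousand.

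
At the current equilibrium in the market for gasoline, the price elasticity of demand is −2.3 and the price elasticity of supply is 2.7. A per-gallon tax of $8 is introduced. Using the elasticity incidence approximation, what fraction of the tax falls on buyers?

Buyers' share ≈ 0.54.

Incidence ratio: buyers' share ≈ εs / (εs + |εd|) = 2.7 / (2.7 + 2.3) = 0.54.
Supply is the more elastic side, so buyers bear the larger share.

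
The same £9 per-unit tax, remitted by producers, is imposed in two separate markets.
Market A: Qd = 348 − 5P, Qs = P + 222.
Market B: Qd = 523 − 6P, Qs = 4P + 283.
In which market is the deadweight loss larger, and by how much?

Market B, by £63.45.

Market A: pre-tax P* = £21, Q* = 243; post-tax Q = 235.5; deadweight loss = £33.75.
Market B: pre-tax P* = £24, Q* = 379; post-tax Q = 357.4; deadweight loss = £97.2.
Difference: £33.75 vs £97.2 → market B is larger by £63.45.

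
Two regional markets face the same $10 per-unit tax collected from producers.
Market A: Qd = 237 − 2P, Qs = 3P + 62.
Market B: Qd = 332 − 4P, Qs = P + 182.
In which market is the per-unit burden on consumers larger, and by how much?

Market A, by $4.

Market A: pre-tax P* = $35, Q* = 167; post-tax Q = 155; per-unit burden on consumers = $6.
Market B: pre-tax P* = $30, Q* = 212; post-tax Q = 204; per-unit burden on consumers = $2.
Difference: $6 vs $2 → market A is larger by $4.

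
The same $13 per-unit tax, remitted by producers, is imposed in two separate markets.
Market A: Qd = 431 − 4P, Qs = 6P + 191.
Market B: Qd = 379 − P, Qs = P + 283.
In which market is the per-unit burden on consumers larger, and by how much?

Market A: pre-tax P* = $24, Q* = 335; post-tax Q = 303.8; per-unit burden on consumers = $7.8.
Market B: pre-tax P* = $48, Q* = 331; post-tax Q = 324.5; per-unit burden on consumers = $6.5.
Difference: $7.8 vs $6.5 → market A is larger by $1.3.

Market A, by $1.3.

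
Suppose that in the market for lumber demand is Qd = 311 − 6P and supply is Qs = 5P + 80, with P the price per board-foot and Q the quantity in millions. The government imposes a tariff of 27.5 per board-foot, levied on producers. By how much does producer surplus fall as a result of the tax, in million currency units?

Producer surplus falls by 2212.5 million.

Without the tax, 311 − 6P = 5P + 80 gives 11P = 231, so P* = 21 and Q* = 185.
With the tax collected from producers, supply shifts: Qs = 5(P − 27.5) + 80.
Solving gives Q = 110 with consumers paying 33.5 and producers receiving 6 (the 27.5 wedge).
ΔPS is the trapezoid between Q = 110 and Q = 185 of height 15: ½ · (185 + 110) · 15 = 2212.5.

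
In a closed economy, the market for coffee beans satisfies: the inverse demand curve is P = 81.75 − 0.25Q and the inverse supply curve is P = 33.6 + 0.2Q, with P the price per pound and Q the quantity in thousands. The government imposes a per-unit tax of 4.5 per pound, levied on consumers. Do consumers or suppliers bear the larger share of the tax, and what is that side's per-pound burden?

Rewrite in direct form: Qd = 327 − 4P and Qs = 5P − 168.
Before the tax: set 327 − 4P = 5P − 168 → P* = 55, Q* = 107.
With the tax collected from consumers, demand (in seller-price terms) shifts: Qd = 327 − 4(P + 4.5).
New equilibrium: consumers pay 57.5, suppliers receive 53, Q = 97. (Wedge: Pb − Ps = 4.5.)
Per-pound burden: consumers 2.5, suppliers 2.
Consumers take the larger share because demand is less price-elastic here (demand slope 4 vs supply slope 5).
The less price-elastic side of the market bears the larger share of a per-unit tax.

Consumers bear the larger share: 2.5 per pound.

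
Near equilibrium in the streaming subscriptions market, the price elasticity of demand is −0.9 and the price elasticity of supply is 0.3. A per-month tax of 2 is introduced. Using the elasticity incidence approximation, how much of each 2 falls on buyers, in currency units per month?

Buyers bear ≈ 0.5 per month.

Incidence ratio: buyers' share ≈ εs / (εs + |εd|) = 0.3 / (0.3 + 0.9) = 0.25.
So buyers bear ≈ 0.25 × 2 = 0.5; suppliers bear 1.5.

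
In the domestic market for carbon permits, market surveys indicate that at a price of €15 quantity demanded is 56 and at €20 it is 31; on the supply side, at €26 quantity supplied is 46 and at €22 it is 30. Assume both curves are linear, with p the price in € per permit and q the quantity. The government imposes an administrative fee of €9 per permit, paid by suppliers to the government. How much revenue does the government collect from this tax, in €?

Tax revenue = €54.

Demand slope: (31 − 56)/(20 − 15) = -5, so qd = 131 − 5p.
Supply slope: (30 − 46)/(22 − 26) = 4, so qs = 4p − 58.
Before the tax: set 131 − 5p = 4p − 58 → p* = €21, q* = 26.
With the tax collected from suppliers, supply shifts: qs = 4(p − 9) − 58.
Solving gives q = 6 with consumers paying €25 and suppliers receiving €16 (the €9 wedge).
Revenue = t · Q = 9 · 6 = €54.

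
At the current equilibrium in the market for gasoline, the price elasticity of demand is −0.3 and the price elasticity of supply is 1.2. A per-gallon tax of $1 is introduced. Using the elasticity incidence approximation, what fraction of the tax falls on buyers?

Buyers' share ≈ 0.8.

Incidence ratio: buyers' share ≈ εs / (εs + |εd|) = 1.2 / (1.2 + 0.3) = 0.8.
Supply is the more elastic side, so buyers bear the larger share.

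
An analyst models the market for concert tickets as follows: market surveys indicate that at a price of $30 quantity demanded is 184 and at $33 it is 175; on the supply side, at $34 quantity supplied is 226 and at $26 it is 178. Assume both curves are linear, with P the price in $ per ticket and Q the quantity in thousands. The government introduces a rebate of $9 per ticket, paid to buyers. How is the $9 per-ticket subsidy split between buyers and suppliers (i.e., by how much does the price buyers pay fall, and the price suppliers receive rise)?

Demand slope: (175 − 184)/(33 − 30) = -3, so Qd = 274 − 3P.
Supply slope: (178 − 226)/(26 − 34) = 6, so Qs = 6P + 22.
Before the subsidy: set 274 − 3P = 6P + 22 → P* = $28, Q* = 190.
With a per-unit subsidy paid to buyers, each effectively pays P − 9, so demand becomes Qd = 274 − 3(P − 9).
Solving gives Q = 208 with buyers paying $22 and suppliers receiving $31 (the $9 wedge).
Gain to buyers: $6; to suppliers: $3. (They sum to $9.)

Buyers gain $6 per ticket; suppliers gain $3 per ticket.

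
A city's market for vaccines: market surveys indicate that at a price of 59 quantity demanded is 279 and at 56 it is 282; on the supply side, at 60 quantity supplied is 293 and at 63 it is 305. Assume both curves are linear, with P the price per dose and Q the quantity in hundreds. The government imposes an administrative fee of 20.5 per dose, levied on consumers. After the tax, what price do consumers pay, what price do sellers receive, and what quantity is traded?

Demand slope: (282 − 279)/(56 − 59) = -1, so Qd = 338 − P.
Supply slope: (305 − 293)/(63 − 60) = 4, so Qs = 4P + 53.
Without the tax, 338 − P = 4P + 53 gives 5P = 285, so P* = 57 and Q* = 281.
With the tax collected from consumers, demand (in seller-price terms) shifts: Qd = 338 − (P + 20.5).
New equilibrium: consumers pay 73.4, sellers receive 52.9, Q = 264.6. (Wedge: Pb − Ps = 20.5.)
The less price-elastic side of the market bears the larger share of a per-unit tax.

Consumers pay 73.4; sellers receive 52.9; quantity = 264.6.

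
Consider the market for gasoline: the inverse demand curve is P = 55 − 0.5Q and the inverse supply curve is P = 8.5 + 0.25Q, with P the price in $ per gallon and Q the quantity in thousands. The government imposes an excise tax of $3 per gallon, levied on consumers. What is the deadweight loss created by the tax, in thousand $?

Rewrite in direct form: Qd = 110 − 2P and Qs = 4P − 34.
Before the tax: set 110 − 2P = 4P − 34 → P* = $24, Q* = 62.
With the tax collected from consumers, demand (in seller-price terms) shifts: Qd = 110 − 2(P + 3).
Solving gives Q = 58 with consumers paying $26 and suppliers receiving $23 (the $3 wedge).
Quantity falls by |ΔQ| = |62 − 58| = 4.
DWL = ½ · t · |ΔQ| = ½ · 3 · 4 = $6.

Deadweight loss = $6 thousand.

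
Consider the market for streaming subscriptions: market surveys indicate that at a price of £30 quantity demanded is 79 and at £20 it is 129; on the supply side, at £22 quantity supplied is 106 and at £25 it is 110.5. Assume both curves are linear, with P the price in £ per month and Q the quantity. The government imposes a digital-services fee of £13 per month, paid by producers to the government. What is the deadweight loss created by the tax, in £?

Deadweight loss = £97.5.

Demand slope: (129 − 79)/(20 − 30) = -5, so Qd = 229 − 5P.
Supply slope: (110.5 − 106)/(25 − 22) = 1.5, so Qs = 1.5P + 73.
Without the tax, 229 − 5P = 1.5P + 73 gives 6.5P = 156, so P* = £24 and Q* = 109.
With the tax collected from producers, supply shifts: Qs = 1.5(P − 13) + 73.
New equilibrium: buyers pay £27, producers receive £14, Q = 94. (Wedge: Pb − Ps = 13.)
Quantity falls by |ΔQ| = |109 − 94| = 15.
DWL = ½ · t · |ΔQ| = ½ · 13 · 15 = £97.5.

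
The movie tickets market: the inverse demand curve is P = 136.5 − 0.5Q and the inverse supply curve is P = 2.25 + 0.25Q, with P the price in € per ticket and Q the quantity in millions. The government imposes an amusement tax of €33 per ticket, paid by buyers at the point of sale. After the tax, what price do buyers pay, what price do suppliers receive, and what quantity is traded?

Inverting to Q(P) form: Qd = 273 − 2P; Qs = 4P − 9.
Before the tax: set 273 − 2P = 4P − 9 → P* = €47, Q* = 179.
With the tax collected from buyers, demand (in seller-price terms) shifts: Qd = 273 − 2(P + 33).
Solving gives Q = 135 with buyers paying €69 and suppliers receiving €36 (the €33 wedge).
The less price-elastic side of the market bears the larger share of a per-unit tax.

Buyers pay €69; suppliers receive €36; quantity = 135.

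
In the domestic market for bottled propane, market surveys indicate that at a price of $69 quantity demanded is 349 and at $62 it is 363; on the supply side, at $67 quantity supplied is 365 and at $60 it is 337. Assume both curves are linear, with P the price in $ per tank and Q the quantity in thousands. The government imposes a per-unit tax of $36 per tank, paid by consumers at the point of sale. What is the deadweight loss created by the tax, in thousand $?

Deadweight loss = $864 thousand.

Demand slope: (363 − 349)/(62 − 69) = -2, so Qd = 487 − 2P.
Supply slope: (337 − 365)/(60 − 67) = 4, so Qs = 4P + 97.
Without the tax, 487 − 2P = 4P + 97 gives 6P = 390, so P* = $65 and Q* = 357.
With the tax collected from consumers, demand (in seller-price terms) shifts: Qd = 487 − 2(P + 36).
Solving gives Q = 309 with consumers paying $89 and sellers receiving $53 (the $36 wedge).
Quantity falls by |ΔQ| = |357 − 309| = 48.
DWL = ½ · t · |ΔQ| = ½ · 36 · 48 = $864.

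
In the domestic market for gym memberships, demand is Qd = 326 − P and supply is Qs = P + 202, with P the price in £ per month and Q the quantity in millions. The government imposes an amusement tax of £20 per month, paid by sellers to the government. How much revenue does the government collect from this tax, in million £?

Before the tax: set 326 − P = P + 202 → P* = £62, Q* = 264.
With the tax collected from sellers, supply shifts: Qs = (P − 20) + 202.
New equilibrium: buyers pay £72, sellers receive £52, Q = 254. (Wedge: Pb − Ps = 20.)
Revenue = t · Q = 20 · 254 = £5080.

Tax revenue = £5080 million.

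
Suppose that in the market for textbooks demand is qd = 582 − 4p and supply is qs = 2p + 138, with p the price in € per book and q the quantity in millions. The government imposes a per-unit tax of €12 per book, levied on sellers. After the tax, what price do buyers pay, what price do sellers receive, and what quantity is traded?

Before the tax: set 582 − 4p = 2p + 138 → p* = €74, q* = 286.
With the tax collected from sellers, supply shifts: qs = 2(p − 12) + 138.
New equilibrium: buyers pay €78, sellers receive €66, q = 270. (Wedge: pb − ps = 12.)

Buyers pay €78; sellers receive €66; quantity = 270.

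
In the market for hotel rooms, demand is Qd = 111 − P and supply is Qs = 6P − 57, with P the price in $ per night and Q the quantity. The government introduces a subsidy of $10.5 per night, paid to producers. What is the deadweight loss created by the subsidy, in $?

Before the subsidy: set 111 − P = 6P − 57 → P* = $24, Q* = 87.
With a per-unit subsidy paid to producers, each receives P + 10.5 per unit sold, so supply becomes Qs = 6(P + 10.5) − 57.
Solving gives Q = 96 with buyers paying $15 and producers receiving $25.5 (the $10.5 wedge).
Quantity rises by |ΔQ| = |87 − 96| = 9.
DWL = ½ · t · |ΔQ| = ½ · 10.5 · 9 = $47.25.

Deadweight loss = $47.25.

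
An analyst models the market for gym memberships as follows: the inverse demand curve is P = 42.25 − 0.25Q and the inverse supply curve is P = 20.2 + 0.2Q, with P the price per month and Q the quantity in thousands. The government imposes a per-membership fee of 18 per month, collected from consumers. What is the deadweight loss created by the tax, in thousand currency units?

Deadweight loss = 360 thousand.

Rewrite in direct form: Qd = 169 − 4P and Qs = 5P − 101.
Before the tax: set 169 − 4P = 5P − 101 → P* = 30, Q* = 49.
With the tax collected from consumers, demand (in seller-price terms) shifts: Qd = 169 − 4(P + 18).
Solving gives Q = 9 with consumers paying 40 and suppliers receiving 22 (the 18 wedge).
Quantity falls by |ΔQ| = |49 − 9| = 40.
DWL = ½ · t · |ΔQ| = ½ · 18 · 40 = 360.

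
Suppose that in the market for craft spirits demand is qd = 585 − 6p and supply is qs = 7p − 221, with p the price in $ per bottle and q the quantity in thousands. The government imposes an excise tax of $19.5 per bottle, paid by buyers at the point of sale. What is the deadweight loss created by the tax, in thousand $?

Deadweight loss = $614.25 thousand.

Without the tax, 585 − 6p = 7p − 221 gives 13p = 806, so p* = $62 and q* = 213.
With the tax collected from buyers, demand (in seller-price terms) shifts: qd = 585 − 6(p + 19.5).
Solving gives q = 150 with buyers paying $72.5 and producers receiving $53 (the $19.5 wedge).
Quantity falls by |ΔQ| = |213 − 150| = 63.
DWL = ½ · t · |ΔQ| = ½ · 19.5 · 63 = $614.25.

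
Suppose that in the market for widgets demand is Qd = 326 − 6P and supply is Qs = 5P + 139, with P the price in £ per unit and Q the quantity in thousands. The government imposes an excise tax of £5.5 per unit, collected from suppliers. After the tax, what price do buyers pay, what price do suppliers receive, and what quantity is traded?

Without the tax, 326 − 6P = 5P + 139 gives 11P = 187, so P* = £17 and Q* = 224.
With the tax collected from suppliers, supply shifts: Qs = 5(P − 5.5) + 139.
New equilibrium: buyers pay £19.5, suppliers receive £14, Q = 209. (Wedge: Pb − Ps = 5.5.)

Buyers pay £19.5; suppliers receive £14; quantity = 209.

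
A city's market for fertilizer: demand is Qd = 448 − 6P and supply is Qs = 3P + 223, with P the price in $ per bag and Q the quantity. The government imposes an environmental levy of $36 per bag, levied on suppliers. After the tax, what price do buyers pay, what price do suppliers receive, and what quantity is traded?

Before the tax: set 448 − 6P = 3P + 223 → P* = $25, Q* = 298.
With the tax collected from suppliers, supply shifts: Qs = 3(P − 36) + 223.
Solving gives Q = 226 with buyers paying $37 and suppliers receiving $1 (the $36 wedge).
The less price-elastic side of the market bears the larger share of a per-unit tax.

Buyers pay $37; suppliers receive $1; quantity = 226.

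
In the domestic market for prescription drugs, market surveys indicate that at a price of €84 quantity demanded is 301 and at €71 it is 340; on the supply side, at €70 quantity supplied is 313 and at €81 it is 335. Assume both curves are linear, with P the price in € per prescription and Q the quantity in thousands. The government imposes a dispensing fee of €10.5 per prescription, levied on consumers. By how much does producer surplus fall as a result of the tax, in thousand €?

Demand slope: (340 − 301)/(71 − 84) = -3, so Qd = 553 − 3P.
Supply slope: (335 − 313)/(81 − 70) = 2, so Qs = 2P + 173.
Without the tax, 553 − 3P = 2P + 173 gives 5P = 380, so P* = €76 and Q* = 325.
With the tax collected from consumers, demand (in seller-price terms) shifts: Qd = 553 − 3(P + 10.5).
Solving gives Q = 312.4 with consumers paying €80.2 and sellers receiving €69.7 (the €10.5 wedge).
ΔPS is the trapezoid between Q = 312.4 and Q = 325 of height €6.3: ½ · (325 + 312.4) · 6.3 = €2007.81.

Producer surplus falls by €2007.81 thousand.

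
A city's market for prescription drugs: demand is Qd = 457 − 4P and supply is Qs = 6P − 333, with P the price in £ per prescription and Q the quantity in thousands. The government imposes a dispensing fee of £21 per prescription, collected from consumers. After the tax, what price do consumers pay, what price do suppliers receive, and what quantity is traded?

Without the tax, 457 − 4P = 6P − 333 gives 10P = 790, so P* = £79 and Q* = 141.
With the tax collected from consumers, demand (in seller-price terms) shifts: Qd = 457 − 4(P + 21).
Solving gives Q = 90.6 with consumers paying £91.6 and suppliers receiving £70.6 (the £21 wedge).

Consumers pay £91.6; suppliers receive £70.6; quantity = 90.6.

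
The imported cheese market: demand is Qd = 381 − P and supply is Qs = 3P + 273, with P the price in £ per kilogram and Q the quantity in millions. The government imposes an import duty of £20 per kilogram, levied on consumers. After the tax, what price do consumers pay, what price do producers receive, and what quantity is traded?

Consumers pay £42; producers receive £22; quantity = 339.

Before the tax: set 381 − P = 3P + 273 → P* = £27, Q* = 354.
With the tax collected from consumers, demand (in seller-price terms) shifts: Qd = 381 − (P + 20).
Solving gives Q = 339 with consumers paying £42 and producers receiving £22 (the £20 wedge).
The less price-elastic side of the market bears the larger share of a per-unit tax.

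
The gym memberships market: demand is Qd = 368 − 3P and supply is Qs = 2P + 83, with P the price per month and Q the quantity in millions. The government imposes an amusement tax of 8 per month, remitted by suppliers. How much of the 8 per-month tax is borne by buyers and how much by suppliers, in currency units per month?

Before the tax: set 368 − 3P = 2P + 83 → P* = 57, Q* = 197.
With the tax collected from suppliers, supply shifts: Qs = 2(P − 8) + 83.
New equilibrium: buyers pay 60.2, suppliers receive 52.2, Q = 187.4. (Wedge: Pb − Ps = 8.)
Burden on buyers: 3.2; on suppliers: 4.8. (They sum to 8.)
The less price-elastic side of the market bears the larger share of a per-unit tax.

Buyers bear 3.2 per month; suppliers bear 4.8 per month.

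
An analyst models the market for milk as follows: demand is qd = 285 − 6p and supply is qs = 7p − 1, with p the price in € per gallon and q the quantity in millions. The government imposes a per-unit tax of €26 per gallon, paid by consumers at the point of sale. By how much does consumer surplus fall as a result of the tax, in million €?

Consumer surplus falls by €1554 million.

Before the tax: set 285 − 6p = 7p − 1 → p* = €22, q* = 153.
With the tax collected from consumers, demand (in seller-price terms) shifts: qd = 285 − 6(p + 26).
New equilibrium: consumers pay €36, producers receive €10, q = 69. (Wedge: pb − ps = 26.)
ΔCS is the trapezoid between Q = 69 and Q = 153 of height €14: ½ · (153 + 69) · 14 = €1554.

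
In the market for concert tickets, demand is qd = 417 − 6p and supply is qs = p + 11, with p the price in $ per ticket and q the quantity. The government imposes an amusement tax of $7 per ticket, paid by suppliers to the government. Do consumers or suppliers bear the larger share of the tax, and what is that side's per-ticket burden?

Before the tax: set 417 − 6p = p + 11 → p* = $58, q* = 69.
With the tax collected from suppliers, supply shifts: qs = (p − 7) + 11.
New equilibrium: consumers pay $59, suppliers receive $52, q = 63. (Wedge: pb − ps = 7.)
Per-ticket burden: consumers $1, suppliers $6.
Suppliers take the larger share because supply is less price-elastic here (demand slope 6 vs supply slope 1).

Suppliers bear the larger share: $6 per ticket.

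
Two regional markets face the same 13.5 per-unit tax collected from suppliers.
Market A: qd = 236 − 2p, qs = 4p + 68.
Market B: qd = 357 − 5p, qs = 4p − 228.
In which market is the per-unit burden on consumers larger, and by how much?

Market A: pre-tax p* = 28, q* = 180; post-tax q = 162; per-unit burden on consumers = 9.
Market B: pre-tax p* = 65, q* = 32; post-tax q = 2; per-unit burden on consumers = 6.
Difference: 9 vs 6 → market A is larger by 3.

Market A, by 3.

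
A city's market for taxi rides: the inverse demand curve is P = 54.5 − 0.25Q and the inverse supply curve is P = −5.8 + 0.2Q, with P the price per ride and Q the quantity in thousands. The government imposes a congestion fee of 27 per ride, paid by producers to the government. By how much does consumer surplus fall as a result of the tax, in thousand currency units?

Consumer surplus falls by 1560 thousand.

Rewrite in direct form: Qd = 218 − 4P and Qs = 5P + 29.
Without the tax, 218 − 4P = 5P + 29 gives 9P = 189, so P* = 21 and Q* = 134.
With the tax collected from producers, supply shifts: Qs = 5(P − 27) + 29.
Solving gives Q = 74 with buyers paying 36 and producers receiving 9 (the 27 wedge).
ΔCS is the trapezoid between Q = 74 and Q = 134 of height 15: ½ · (134 + 74) · 15 = 1560.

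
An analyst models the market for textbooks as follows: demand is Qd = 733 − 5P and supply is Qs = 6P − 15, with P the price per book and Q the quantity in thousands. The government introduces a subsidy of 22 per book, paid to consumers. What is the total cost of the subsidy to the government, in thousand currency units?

Without the subsidy, 733 − 5P = 6P − 15 gives 11P = 748, so P* = 68 and Q* = 393.
With a per-unit subsidy paid to consumers, each effectively pays P − 22, so demand becomes Qd = 733 − 5(P − 22).
Solving gives Q = 453 with consumers paying 56 and producers receiving 78 (the 22 wedge).
Outlay = t · Q = 22 · 453 = 9966.

Government outlay = 9966 thousand.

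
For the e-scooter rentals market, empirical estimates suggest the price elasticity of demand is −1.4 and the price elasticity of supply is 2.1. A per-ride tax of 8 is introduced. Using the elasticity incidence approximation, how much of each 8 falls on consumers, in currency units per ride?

Incidence ratio: consumers' share ≈ εs / (εs + |εd|) = 2.1 / (2.1 + 1.4) = 0.6.
So consumers bear ≈ 0.6 × 8 = 4.8; suppliers bear 3.2.

Consumers bear ≈ 4.8 per ride.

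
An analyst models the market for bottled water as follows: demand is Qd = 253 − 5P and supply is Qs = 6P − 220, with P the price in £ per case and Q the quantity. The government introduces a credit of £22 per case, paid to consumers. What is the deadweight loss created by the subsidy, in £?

Before the subsidy: set 253 − 5P = 6P − 220 → P* = £43, Q* = 38.
With a per-unit subsidy paid to consumers, each effectively pays P − 22, so demand becomes Qd = 253 − 5(P − 22).
New equilibrium: consumers pay £31, suppliers receive £53, Q = 98. (Wedge: Pb − Ps = −22.)
Quantity rises by |ΔQ| = |38 − 98| = 60.
DWL = ½ · t · |ΔQ| = ½ · 22 · 60 = £660.

Deadweight loss = £660.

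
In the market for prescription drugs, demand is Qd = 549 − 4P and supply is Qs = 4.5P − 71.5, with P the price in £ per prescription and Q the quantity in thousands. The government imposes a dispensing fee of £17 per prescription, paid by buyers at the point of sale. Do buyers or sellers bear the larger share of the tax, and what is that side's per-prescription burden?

Without the tax, 549 − 4P = 4.5P − 71.5 gives 8.5P = 620.5, so P* = £73 and Q* = 257.
With the tax collected from buyers, demand (in seller-price terms) shifts: Qd = 549 − 4(P + 17).
New equilibrium: buyers pay £82, sellers receive £65, Q = 221. (Wedge: Pb − Ps = 17.)
Per-prescription burden: buyers £9, sellers £8.
Buyers take the larger share because demand is less price-elastic here (demand slope 4 vs supply slope 4.5).

Buyers bear the larger share: £9 per prescription.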